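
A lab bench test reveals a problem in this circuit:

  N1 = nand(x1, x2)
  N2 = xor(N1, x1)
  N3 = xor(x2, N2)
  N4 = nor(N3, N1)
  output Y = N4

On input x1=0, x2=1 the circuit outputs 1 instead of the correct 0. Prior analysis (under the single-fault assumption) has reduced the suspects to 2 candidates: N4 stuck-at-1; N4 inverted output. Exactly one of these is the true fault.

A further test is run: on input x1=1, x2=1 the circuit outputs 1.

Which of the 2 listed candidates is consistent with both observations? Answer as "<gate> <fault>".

N4 stuck-at-1

Evaluate each candidate on input x1=1, x2=1:
  N4 stuck-at-1: N1=0, N2=1, N3=0, N4=1 [stuck-at-1] → 1 — matches
  N4 inverted output: N1=0, N2=1, N3=0, N4=0 [inverted output] → 0 — eliminated
Only N4 stuck-at-1 reproduces the observed 1.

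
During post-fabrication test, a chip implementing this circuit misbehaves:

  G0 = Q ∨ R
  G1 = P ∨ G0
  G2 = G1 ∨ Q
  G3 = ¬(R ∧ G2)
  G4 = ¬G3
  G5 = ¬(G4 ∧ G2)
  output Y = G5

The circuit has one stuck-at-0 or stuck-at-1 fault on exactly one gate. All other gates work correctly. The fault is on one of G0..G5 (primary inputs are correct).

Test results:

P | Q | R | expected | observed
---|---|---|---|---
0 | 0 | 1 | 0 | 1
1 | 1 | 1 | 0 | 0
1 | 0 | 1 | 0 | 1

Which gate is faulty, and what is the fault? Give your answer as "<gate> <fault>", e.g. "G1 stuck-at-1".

G1 stuck-at-0

Fault-free values for test 1 (P=0, Q=0, R=1): G0=1, G1=1, G2=1, G3=0, G4=1, G5=0, giving Y=0. Observed 1.
Test 1: faults giving observed 1 are {G0 stuck-at-0, G1 stuck-at-0, G2 stuck-at-0, G3 stuck-at-1, G4 stuck-at-0, G5 stuck-at-1}.
Test 2 (P=1, Q=1, R=1): fault-free G0=1, G1=1, G2=1, G3=0, G4=1, G5=0 → 0; observed 0. Eliminates G2 stuck-at-0, G3 stuck-at-1, G4 stuck-at-0, G5 stuck-at-1.
Test 3 (P=1, Q=0, R=1): fault-free G0=1, G1=1, G2=1, G3=0, G4=1, G5=0 → 0; observed 1. Eliminates G0 stuck-at-0.
Only G1 stuck-at-0 is consistent with every test.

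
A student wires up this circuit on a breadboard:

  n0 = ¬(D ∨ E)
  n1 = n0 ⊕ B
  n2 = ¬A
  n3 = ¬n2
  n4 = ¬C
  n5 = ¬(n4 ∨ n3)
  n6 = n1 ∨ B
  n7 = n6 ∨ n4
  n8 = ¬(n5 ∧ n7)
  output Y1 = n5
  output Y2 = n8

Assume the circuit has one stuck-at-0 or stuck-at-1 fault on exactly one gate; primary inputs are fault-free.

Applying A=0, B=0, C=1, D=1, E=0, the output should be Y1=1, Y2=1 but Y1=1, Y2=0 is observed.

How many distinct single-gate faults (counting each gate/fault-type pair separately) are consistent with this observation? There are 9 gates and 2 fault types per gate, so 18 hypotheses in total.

Fault-free: n0=0, n1=0, n2=1, n3=0, n4=0, n5=1, n6=0, n7=0, n8=1 → Y1=1, Y2=1. Observed Y1=1, Y2=0.
  n0: stuck-at-1 ✓; others ✗
  n1: stuck-at-1 ✓; others ✗
  n2: none of the 2 fault types match ✗
  n3: none of the 2 fault types match ✗
  n4: none of the 2 fault types match ✗
  n5: none of the 2 fault types match ✗
  n6: stuck-at-1 ✓; others ✗
  n7: stuck-at-1 ✓; others ✗
  n8: stuck-at-0 ✓; others ✗
Consistent faults: {n0 stuck-at-1, n1 stuck-at-1, n6 stuck-at-1, n7 stuck-at-1, n8 stuck-at-0} — 5 in all.

5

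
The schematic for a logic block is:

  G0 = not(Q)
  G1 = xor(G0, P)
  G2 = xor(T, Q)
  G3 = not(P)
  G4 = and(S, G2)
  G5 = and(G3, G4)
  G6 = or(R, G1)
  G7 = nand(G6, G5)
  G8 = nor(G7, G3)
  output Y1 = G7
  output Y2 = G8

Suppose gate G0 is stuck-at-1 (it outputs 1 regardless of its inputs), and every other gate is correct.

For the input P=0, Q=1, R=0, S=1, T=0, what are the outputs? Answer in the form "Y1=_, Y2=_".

Propagate with G0 forced: G0=1 [stuck-at-1], G1=1, G2=1, G3=1, G4=1, G5=1, G6=1, G7=0, G8=0.
So the outputs are Y1=0, Y2=0. (Without the fault they would be Y1=1, Y2=0.)

Y1=0, Y2=0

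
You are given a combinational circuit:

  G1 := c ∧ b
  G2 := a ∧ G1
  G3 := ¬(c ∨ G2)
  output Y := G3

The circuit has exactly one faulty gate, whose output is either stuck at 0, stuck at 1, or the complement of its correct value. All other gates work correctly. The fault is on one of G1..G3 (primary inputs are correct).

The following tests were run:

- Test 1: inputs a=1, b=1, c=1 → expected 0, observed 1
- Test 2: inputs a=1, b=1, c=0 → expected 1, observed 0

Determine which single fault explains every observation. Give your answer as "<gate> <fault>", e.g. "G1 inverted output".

G3 inverted output

Fault-free values for test 1 (a=1, b=1, c=1): G1=1, G2=1, G3=0, giving Y=0. Observed 1.
Test 1: faults giving observed 1 are {G3 stuck-at-1, G3 inverted output}.
Test 2 (a=1, b=1, c=0): fault-free G1=0, G2=0, G3=1 → 1; observed 0. Eliminates G3 stuck-at-1.
Only G3 inverted output is consistent with every test.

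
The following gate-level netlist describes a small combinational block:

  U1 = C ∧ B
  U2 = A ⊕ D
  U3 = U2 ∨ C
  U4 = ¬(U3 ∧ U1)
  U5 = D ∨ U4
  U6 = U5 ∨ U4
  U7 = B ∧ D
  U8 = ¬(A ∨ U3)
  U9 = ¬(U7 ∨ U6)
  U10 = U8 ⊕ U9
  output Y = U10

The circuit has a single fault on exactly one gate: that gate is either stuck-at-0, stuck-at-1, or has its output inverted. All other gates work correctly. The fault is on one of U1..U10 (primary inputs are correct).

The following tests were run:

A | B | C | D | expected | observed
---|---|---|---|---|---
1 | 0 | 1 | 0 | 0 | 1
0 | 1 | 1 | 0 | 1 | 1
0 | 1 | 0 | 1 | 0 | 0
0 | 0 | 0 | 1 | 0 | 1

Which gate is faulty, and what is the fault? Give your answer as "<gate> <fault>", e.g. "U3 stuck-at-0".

U6 stuck-at-0

Fault-free values for test 1 (A=1, B=0, C=1, D=0): U1=0, U2=1, U3=1, U4=1, U5=1, U6=1, U7=0, U8=0, U9=0, U10=0, giving Y=0. Observed 1.
Test 1: faults giving observed 1 are {U1 stuck-at-1, U1 inverted output, U4 stuck-at-0, U4 inverted output, U6 stuck-at-0, U6 inverted output, U8 stuck-at-1, U8 inverted output, U9 stuck-at-1, U9 inverted output, U10 stuck-at-1, U10 inverted output}.
Test 2 (A=0, B=1, C=1, D=0): fault-free U1=1, U2=0, U3=1, U4=0, U5=0, U6=0, U7=0, U8=0, U9=1, U10=1 → 1; observed 1. Eliminates U1 inverted output, U4 inverted output, U6 inverted output, U8 stuck-at-1, U8 inverted output, U9 inverted output, U10 inverted output.
Test 3 (A=0, B=1, C=0, D=1): fault-free U1=0, U2=1, U3=1, U4=1, U5=1, U6=1, U7=1, U8=0, U9=0, U10=0 → 0; observed 0. Eliminates U9 stuck-at-1, U10 stuck-at-1.
Test 4 (A=0, B=0, C=0, D=1): fault-free U1=0, U2=1, U3=1, U4=1, U5=1, U6=1, U7=0, U8=0, U9=0, U10=0 → 0; observed 1. Eliminates U1 stuck-at-1, U4 stuck-at-0.
Only U6 stuck-at-0 is consistent with every test.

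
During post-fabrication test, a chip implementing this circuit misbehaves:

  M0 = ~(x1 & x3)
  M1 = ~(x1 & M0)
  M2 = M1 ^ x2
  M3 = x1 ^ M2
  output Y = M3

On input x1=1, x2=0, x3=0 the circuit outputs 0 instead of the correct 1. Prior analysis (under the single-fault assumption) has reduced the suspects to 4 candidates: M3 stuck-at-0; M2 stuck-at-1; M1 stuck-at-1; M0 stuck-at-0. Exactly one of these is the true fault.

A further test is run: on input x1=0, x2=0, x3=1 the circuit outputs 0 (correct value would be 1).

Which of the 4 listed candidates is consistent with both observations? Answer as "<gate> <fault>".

Evaluate each candidate on input x1=0, x2=0, x3=1:
  M3 stuck-at-0: M0=1, M1=1, M2=1, M3=0 [stuck-at-0] → 0 — matches
  M2 stuck-at-1: M0=1, M1=1, M2=1 [stuck-at-1], M3=1 → 1 — eliminated
  M1 stuck-at-1: M0=1, M1=1 [stuck-at-1], M2=1, M3=1 → 1 — eliminated
  M0 stuck-at-0: M0=0 [stuck-at-0], M1=1, M2=1, M3=1 → 1 — eliminated
Only M3 stuck-at-0 reproduces the observed 0.

M3 stuck-at-0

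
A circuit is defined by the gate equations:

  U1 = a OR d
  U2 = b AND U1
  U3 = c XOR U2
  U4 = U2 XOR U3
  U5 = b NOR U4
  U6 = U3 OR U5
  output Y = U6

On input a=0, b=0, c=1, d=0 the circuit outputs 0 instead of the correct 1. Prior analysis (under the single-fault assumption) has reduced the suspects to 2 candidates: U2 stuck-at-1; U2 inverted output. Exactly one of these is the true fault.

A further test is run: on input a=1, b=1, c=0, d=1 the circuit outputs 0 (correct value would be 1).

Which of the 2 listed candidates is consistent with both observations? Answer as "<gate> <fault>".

Evaluate each candidate on input a=1, b=1, c=0, d=1:
  U2 stuck-at-1: U1=1, U2=1 [stuck-at-1], U3=1, U4=0, U5=0, U6=1 → 1 — eliminated
  U2 inverted output: U1=1, U2=0 [inverted output], U3=0, U4=0, U5=0, U6=0 → 0 — matches
Only U2 inverted output reproduces the observed 0.

U2 inverted output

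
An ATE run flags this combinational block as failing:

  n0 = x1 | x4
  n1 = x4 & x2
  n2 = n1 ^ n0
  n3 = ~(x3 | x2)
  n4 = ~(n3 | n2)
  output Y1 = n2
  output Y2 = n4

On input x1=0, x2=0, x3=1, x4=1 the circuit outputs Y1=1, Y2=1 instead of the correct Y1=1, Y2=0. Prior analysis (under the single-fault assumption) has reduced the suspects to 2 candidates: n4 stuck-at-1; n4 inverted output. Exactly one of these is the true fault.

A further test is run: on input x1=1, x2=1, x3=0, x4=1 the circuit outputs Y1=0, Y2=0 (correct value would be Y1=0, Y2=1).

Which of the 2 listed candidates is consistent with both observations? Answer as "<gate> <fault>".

Evaluate each candidate on input x1=1, x2=1, x3=0, x4=1:
  n4 stuck-at-1: n0=1, n1=1, n2=0, n3=0, n4=1 [stuck-at-1] → Y1=0, Y2=1 — eliminated
  n4 inverted output: n0=1, n1=1, n2=0, n3=0, n4=0 [inverted output] → Y1=0, Y2=0 — matches
Only n4 inverted output reproduces the observed Y1=0, Y2=0.

n4 inverted output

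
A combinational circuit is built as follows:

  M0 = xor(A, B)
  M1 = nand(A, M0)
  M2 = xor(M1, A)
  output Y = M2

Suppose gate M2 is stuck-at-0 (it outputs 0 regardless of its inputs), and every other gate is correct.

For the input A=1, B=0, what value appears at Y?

0

Propagate with M2 forced: M0=1, M1=0, M2=0 [stuck-at-0].
So Y = 0. (Without the fault it would be 1.)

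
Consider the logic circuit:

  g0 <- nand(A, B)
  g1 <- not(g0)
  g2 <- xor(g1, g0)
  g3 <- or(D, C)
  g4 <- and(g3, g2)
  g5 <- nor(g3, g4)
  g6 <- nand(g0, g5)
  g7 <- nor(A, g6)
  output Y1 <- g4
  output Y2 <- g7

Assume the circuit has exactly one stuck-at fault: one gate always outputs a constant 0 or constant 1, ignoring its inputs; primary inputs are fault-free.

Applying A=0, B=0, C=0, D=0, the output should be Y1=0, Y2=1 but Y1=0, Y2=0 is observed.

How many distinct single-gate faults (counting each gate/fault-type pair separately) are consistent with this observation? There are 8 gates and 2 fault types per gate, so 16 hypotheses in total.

4

Fault-free: g0=1, g1=0, g2=1, g3=0, g4=0, g5=1, g6=0, g7=1 → Y1=0, Y2=1. Observed Y1=0, Y2=0.
  g0: stuck-at-0 ✓; others ✗
  g1: none of the 2 fault types match ✗
  g2: none of the 2 fault types match ✗
  g3: none of the 2 fault types match ✗
  g4: none of the 2 fault types match ✗
  g5: stuck-at-0 ✓; others ✗
  g6: stuck-at-1 ✓; others ✗
  g7: stuck-at-0 ✓; others ✗
Consistent faults: {g0 stuck-at-0, g5 stuck-at-0, g6 stuck-at-1, g7 stuck-at-0} — 4 in all.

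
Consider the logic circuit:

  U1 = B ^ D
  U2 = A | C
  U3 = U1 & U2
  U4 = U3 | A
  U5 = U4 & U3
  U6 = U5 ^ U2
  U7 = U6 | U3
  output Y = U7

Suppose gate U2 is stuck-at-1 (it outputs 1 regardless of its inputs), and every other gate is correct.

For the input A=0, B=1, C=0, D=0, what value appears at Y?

Propagate with U2 forced: U1=1, U2=1 [stuck-at-1], U3=1, U4=1, U5=1, U6=0, U7=1.
So Y = 1. (Without the fault it would be 0.)

1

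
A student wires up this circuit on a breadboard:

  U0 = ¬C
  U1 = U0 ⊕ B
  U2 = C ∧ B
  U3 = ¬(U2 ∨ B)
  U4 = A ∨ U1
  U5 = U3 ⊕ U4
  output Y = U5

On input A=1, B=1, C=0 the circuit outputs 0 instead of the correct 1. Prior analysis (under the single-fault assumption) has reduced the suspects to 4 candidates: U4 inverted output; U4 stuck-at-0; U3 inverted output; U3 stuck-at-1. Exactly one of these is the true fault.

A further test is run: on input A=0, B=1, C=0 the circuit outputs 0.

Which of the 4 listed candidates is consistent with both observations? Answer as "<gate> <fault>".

Evaluate each candidate on input A=0, B=1, C=0:
  U4 inverted output: U0=1, U1=0, U2=0, U3=0, U4=1 [inverted output], U5=1 → 1 — eliminated
  U4 stuck-at-0: U0=1, U1=0, U2=0, U3=0, U4=0 [stuck-at-0], U5=0 → 0 — matches
  U3 inverted output: U0=1, U1=0, U2=0, U3=1 [inverted output], U4=0, U5=1 → 1 — eliminated
  U3 stuck-at-1: U0=1, U1=0, U2=0, U3=1 [stuck-at-1], U4=0, U5=1 → 1 — eliminated
Only U4 stuck-at-0 reproduces the observed 0.

U4 stuck-at-0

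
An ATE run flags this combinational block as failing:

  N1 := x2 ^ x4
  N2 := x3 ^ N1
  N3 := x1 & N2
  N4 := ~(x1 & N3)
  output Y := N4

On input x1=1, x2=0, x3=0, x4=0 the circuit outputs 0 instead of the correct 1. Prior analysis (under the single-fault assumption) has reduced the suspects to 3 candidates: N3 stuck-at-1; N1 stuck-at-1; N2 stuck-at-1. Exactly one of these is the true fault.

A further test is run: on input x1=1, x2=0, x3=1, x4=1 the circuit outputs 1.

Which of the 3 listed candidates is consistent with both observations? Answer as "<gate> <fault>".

N1 stuck-at-1

Evaluate each candidate on input x1=1, x2=0, x3=1, x4=1:
  N3 stuck-at-1: N1=1, N2=0, N3=1 [stuck-at-1], N4=0 → 0 — eliminated
  N1 stuck-at-1: N1=1 [stuck-at-1], N2=0, N3=0, N4=1 → 1 — matches
  N2 stuck-at-1: N1=1, N2=1 [stuck-at-1], N3=1, N4=0 → 0 — eliminated
Only N1 stuck-at-1 reproduces the observed 1.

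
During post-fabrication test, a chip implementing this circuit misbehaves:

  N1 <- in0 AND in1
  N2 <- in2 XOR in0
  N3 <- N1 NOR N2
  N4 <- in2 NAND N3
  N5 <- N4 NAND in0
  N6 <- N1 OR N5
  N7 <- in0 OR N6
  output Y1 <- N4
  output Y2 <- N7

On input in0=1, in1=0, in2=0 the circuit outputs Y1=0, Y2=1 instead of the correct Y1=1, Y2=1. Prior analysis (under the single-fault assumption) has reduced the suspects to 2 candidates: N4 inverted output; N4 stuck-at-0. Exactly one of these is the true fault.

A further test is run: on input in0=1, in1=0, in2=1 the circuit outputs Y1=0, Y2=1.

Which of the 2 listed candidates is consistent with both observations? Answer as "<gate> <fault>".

N4 stuck-at-0

Evaluate each candidate on input in0=1, in1=0, in2=1:
  N4 inverted output: N1=0, N2=0, N3=1, N4=1 [inverted output], N5=0, N6=0, N7=1 → Y1=1, Y2=1 — eliminated
  N4 stuck-at-0: N1=0, N2=0, N3=1, N4=0 [stuck-at-0], N5=1, N6=1, N7=1 → Y1=0, Y2=1 — matches
Only N4 stuck-at-0 reproduces the observed Y1=0, Y2=1.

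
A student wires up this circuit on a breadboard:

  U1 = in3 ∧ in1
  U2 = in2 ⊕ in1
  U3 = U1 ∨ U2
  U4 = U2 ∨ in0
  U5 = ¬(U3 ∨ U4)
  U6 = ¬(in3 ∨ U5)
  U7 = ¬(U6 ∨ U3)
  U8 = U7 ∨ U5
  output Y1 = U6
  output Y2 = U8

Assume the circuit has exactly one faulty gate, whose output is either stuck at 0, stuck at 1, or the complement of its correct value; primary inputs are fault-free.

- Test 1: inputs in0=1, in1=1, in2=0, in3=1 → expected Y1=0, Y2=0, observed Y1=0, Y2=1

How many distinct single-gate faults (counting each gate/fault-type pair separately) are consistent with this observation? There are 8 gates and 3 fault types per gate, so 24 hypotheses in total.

8

Fault-free: U1=1, U2=1, U3=1, U4=1, U5=0, U6=0, U7=0, U8=0 → Y1=0, Y2=0. Observed Y1=0, Y2=1.
  U1: none of the 3 fault types match ✗
  U2: none of the 3 fault types match ✗
  U3: stuck-at-0, inverted output ✓; others ✗
  U4: none of the 3 fault types match ✗
  U5: stuck-at-1, inverted output ✓; others ✗
  U6: none of the 3 fault types match ✗
  U7: stuck-at-1, inverted output ✓; others ✗
  U8: stuck-at-1, inverted output ✓; others ✗
Consistent faults: {U3 stuck-at-0, U3 inverted output, U5 stuck-at-1, U5 inverted output, U7 stuck-at-1, U7 inverted output, U8 stuck-at-1, U8 inverted output} — 8 in all.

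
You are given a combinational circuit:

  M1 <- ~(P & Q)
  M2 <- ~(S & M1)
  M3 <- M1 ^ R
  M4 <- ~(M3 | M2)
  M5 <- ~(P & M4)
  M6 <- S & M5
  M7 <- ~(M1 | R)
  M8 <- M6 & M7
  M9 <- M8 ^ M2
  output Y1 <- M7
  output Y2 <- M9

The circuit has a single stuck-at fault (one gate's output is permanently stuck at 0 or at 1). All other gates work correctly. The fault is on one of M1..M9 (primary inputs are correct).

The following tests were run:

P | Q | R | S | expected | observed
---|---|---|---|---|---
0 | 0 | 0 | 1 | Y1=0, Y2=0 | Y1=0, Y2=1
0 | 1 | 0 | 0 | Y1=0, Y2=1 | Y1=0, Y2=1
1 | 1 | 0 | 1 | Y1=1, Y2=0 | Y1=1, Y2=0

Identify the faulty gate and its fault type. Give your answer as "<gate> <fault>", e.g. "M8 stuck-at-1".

M2 stuck-at-1

Fault-free values for test 1 (P=0, Q=0, R=0, S=1): M1=1, M2=0, M3=1, M4=0, M5=1, M6=1, M7=0, M8=0, M9=0, giving Y1=0, Y2=0. Observed Y1=0, Y2=1.
Test 1: faults giving observed Y1=0, Y2=1 are {M2 stuck-at-1, M8 stuck-at-1, M9 stuck-at-1}.
Test 2 (P=0, Q=1, R=0, S=0): fault-free M1=1, M2=1, M3=1, M4=0, M5=1, M6=0, M7=0, M8=0, M9=1 → Y1=0, Y2=1; observed Y1=0, Y2=1. Eliminates M8 stuck-at-1.
Test 3 (P=1, Q=1, R=0, S=1): fault-free M1=0, M2=1, M3=0, M4=0, M5=1, M6=1, M7=1, M8=1, M9=0 → Y1=1, Y2=0; observed Y1=1, Y2=0. Eliminates M9 stuck-at-1.
Only M2 stuck-at-1 is consistent with every test.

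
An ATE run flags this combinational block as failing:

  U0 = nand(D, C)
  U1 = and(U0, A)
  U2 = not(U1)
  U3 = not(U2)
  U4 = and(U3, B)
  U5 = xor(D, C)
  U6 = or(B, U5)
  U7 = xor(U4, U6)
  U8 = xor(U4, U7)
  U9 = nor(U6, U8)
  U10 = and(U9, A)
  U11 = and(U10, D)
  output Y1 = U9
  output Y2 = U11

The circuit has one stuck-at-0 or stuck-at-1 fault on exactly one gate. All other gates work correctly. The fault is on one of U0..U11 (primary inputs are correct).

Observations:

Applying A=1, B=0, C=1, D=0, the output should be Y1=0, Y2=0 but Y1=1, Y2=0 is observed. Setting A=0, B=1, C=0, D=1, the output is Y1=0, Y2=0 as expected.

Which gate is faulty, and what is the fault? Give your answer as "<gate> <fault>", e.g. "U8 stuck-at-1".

U5 stuck-at-0

Fault-free values for test 1 (A=1, B=0, C=1, D=0): U0=1, U1=1, U2=0, U3=1, U4=0, U5=1, U6=1, U7=1, U8=1, U9=0, U10=0, U11=0, giving Y1=0, Y2=0. Observed Y1=1, Y2=0.
Test 1: faults giving observed Y1=1, Y2=0 are {U5 stuck-at-0, U6 stuck-at-0, U9 stuck-at-1}.
Test 2 (A=0, B=1, C=0, D=1): fault-free U0=1, U1=0, U2=1, U3=0, U4=0, U5=1, U6=1, U7=1, U8=1, U9=0, U10=0, U11=0 → Y1=0, Y2=0; observed Y1=0, Y2=0. Eliminates U6 stuck-at-0, U9 stuck-at-1.
Only U5 stuck-at-0 is consistent with every test.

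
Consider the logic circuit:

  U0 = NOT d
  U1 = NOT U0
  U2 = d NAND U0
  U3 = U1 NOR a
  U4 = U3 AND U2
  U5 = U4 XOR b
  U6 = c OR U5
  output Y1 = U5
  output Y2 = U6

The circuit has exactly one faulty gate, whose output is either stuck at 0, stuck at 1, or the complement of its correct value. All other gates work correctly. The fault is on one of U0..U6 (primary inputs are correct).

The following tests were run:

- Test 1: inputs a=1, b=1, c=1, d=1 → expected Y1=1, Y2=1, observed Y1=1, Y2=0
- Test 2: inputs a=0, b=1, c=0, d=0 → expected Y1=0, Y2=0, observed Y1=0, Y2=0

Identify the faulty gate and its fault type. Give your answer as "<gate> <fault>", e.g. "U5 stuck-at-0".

Fault-free values for test 1 (a=1, b=1, c=1, d=1): U0=0, U1=1, U2=1, U3=0, U4=0, U5=1, U6=1, giving Y1=1, Y2=1. Observed Y1=1, Y2=0.
Test 1: faults giving observed Y1=1, Y2=0 are {U6 stuck-at-0, U6 inverted output}.
Test 2 (a=0, b=1, c=0, d=0): fault-free U0=1, U1=0, U2=1, U3=1, U4=1, U5=0, U6=0 → Y1=0, Y2=0; observed Y1=0, Y2=0. Eliminates U6 inverted output.
Only U6 stuck-at-0 is consistent with every test.

U6 stuck-at-0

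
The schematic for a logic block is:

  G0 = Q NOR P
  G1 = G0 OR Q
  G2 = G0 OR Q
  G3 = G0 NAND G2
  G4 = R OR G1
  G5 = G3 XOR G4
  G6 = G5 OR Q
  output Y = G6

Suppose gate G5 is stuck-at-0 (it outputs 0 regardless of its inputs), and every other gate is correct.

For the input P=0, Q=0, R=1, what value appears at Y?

Propagate with G5 forced: G0=1, G1=1, G2=1, G3=0, G4=1, G5=0 [stuck-at-0], G6=0.
So Y = 0. (Without the fault it would be 1.)

0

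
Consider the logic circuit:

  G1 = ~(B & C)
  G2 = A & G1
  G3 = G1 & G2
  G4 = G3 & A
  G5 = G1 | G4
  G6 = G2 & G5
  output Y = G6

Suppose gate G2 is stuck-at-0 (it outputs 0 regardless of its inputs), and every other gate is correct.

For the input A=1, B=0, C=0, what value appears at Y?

0

Propagate with G2 forced: G1=1, G2=0 [stuck-at-0], G3=0, G4=0, G5=1, G6=0.
So Y = 0. (Without the fault it would be 1.)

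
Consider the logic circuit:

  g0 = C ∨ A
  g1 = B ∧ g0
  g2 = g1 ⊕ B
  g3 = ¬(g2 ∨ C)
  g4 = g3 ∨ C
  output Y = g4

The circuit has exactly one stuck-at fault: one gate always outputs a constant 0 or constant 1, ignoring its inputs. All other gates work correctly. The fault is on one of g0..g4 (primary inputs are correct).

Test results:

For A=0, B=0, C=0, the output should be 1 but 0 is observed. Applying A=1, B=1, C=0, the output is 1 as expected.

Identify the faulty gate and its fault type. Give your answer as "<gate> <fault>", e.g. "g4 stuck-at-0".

g1 stuck-at-1

Fault-free values for test 1 (A=0, B=0, C=0): g0=0, g1=0, g2=0, g3=1, g4=1, giving Y=1. Observed 0.
Test 1: faults giving observed 0 are {g1 stuck-at-1, g2 stuck-at-1, g3 stuck-at-0, g4 stuck-at-0}.
Test 2 (A=1, B=1, C=0): fault-free g0=1, g1=1, g2=0, g3=1, g4=1 → 1; observed 1. Eliminates g2 stuck-at-1, g3 stuck-at-0, g4 stuck-at-0.
Only g1 stuck-at-1 is consistent with every test.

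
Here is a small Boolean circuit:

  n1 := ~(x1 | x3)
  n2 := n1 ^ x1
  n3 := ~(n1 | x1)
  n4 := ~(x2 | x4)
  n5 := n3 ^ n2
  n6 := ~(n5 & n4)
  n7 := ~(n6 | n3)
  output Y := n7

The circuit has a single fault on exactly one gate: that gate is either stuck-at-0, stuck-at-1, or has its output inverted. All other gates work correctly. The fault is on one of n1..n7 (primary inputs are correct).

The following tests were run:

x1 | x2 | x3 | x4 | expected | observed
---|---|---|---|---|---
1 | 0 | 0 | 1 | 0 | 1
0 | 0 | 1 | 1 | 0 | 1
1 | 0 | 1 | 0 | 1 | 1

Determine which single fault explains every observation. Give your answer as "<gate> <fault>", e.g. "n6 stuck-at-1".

Fault-free values for test 1 (x1=1, x2=0, x3=0, x4=1): n1=0, n2=1, n3=0, n4=0, n5=1, n6=1, n7=0, giving Y=0. Observed 1.
Test 1: faults giving observed 1 are {n4 stuck-at-1, n4 inverted output, n6 stuck-at-0, n6 inverted output, n7 stuck-at-1, n7 inverted output}.
Test 2 (x1=0, x2=0, x3=1, x4=1): fault-free n1=0, n2=0, n3=1, n4=0, n5=1, n6=1, n7=0 → 0; observed 1. Eliminates n4 stuck-at-1, n4 inverted output, n6 stuck-at-0, n6 inverted output.
Test 3 (x1=1, x2=0, x3=1, x4=0): fault-free n1=0, n2=1, n3=0, n4=1, n5=1, n6=0, n7=1 → 1; observed 1. Eliminates n7 inverted output.
Only n7 stuck-at-1 is consistent with every test.

n7 stuck-at-1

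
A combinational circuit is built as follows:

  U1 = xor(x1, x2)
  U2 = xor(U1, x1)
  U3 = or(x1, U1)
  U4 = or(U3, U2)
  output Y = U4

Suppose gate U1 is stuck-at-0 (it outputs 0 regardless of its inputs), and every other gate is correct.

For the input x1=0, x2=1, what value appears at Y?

0

Propagate with U1 forced: U1=0 [stuck-at-0], U2=0, U3=0, U4=0.
So Y = 0. (Without the fault it would be 1.)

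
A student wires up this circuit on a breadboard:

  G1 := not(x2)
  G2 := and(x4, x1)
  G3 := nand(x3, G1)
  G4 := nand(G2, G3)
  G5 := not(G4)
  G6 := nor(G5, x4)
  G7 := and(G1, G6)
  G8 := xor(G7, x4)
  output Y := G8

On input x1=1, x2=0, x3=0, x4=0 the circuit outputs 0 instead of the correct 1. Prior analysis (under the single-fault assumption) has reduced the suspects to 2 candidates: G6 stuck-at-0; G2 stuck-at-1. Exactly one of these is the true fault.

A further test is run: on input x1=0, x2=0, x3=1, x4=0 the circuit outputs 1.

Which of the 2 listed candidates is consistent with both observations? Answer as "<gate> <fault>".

G2 stuck-at-1

Evaluate each candidate on input x1=0, x2=0, x3=1, x4=0:
  G6 stuck-at-0: G1=1, G2=0, G3=0, G4=1, G5=0, G6=0 [stuck-at-0], G7=0, G8=0 → 0 — eliminated
  G2 stuck-at-1: G1=1, G2=1 [stuck-at-1], G3=0, G4=1, G5=0, G6=1, G7=1, G8=1 → 1 — matches
Only G2 stuck-at-1 reproduces the observed 1.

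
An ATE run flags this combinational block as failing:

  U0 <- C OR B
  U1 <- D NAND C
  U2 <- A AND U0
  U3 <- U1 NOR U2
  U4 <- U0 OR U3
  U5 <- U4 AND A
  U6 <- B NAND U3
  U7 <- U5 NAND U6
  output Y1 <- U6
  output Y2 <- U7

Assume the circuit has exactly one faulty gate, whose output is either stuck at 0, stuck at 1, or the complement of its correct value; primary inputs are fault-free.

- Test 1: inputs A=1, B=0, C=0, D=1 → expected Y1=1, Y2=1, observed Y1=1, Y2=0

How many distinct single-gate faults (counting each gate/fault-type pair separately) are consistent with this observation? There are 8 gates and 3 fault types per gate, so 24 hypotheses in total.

Fault-free: U0=0, U1=1, U2=0, U3=0, U4=0, U5=0, U6=1, U7=1 → Y1=1, Y2=1. Observed Y1=1, Y2=0.
  U0: stuck-at-1, inverted output ✓; others ✗
  U1: stuck-at-0, inverted output ✓; others ✗
  U2: none of the 3 fault types match ✗
  U3: stuck-at-1, inverted output ✓; others ✗
  U4: stuck-at-1, inverted output ✓; others ✗
  U5: stuck-at-1, inverted output ✓; others ✗
  U6: none of the 3 fault types match ✗
  U7: stuck-at-0, inverted output ✓; others ✗
Consistent faults: {U0 stuck-at-1, U0 inverted output, U1 stuck-at-0, U1 inverted output, U3 stuck-at-1, U3 inverted output, U4 stuck-at-1, U4 inverted output, U5 stuck-at-1, U5 inverted output, U7 stuck-at-0, U7 inverted output} — 12 in all.

12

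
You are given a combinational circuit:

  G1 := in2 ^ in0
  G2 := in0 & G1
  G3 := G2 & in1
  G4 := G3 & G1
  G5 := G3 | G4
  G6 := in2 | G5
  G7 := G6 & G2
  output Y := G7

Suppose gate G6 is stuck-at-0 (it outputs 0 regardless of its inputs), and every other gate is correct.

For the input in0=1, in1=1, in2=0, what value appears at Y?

0

Propagate with G6 forced: G1=1, G2=1, G3=1, G4=1, G5=1, G6=0 [stuck-at-0], G7=0.
So Y = 0. (Without the fault it would be 1.)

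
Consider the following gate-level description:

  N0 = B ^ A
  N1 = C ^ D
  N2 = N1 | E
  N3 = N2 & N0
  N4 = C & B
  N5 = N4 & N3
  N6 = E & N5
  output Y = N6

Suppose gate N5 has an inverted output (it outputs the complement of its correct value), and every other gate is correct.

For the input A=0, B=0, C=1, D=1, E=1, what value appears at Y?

Propagate with N5 forced: N0=0, N1=0, N2=1, N3=0, N4=0, N5=1 [inverted output], N6=1.
So Y = 1. (Without the fault it would be 0.)

1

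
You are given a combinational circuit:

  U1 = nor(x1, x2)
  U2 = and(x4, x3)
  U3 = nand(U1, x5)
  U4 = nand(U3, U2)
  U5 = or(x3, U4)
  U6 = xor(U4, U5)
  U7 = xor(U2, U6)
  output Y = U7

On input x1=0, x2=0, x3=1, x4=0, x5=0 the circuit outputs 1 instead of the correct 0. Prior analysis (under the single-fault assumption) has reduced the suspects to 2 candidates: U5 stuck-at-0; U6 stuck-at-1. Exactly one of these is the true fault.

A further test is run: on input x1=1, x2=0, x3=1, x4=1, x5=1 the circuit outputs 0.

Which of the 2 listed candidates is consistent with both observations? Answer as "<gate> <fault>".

U6 stuck-at-1

Evaluate each candidate on input x1=1, x2=0, x3=1, x4=1, x5=1:
  U5 stuck-at-0: U1=0, U2=1, U3=1, U4=0, U5=0 [stuck-at-0], U6=0, U7=1 → 1 — eliminated
  U6 stuck-at-1: U1=0, U2=1, U3=1, U4=0, U5=1, U6=1 [stuck-at-1], U7=0 → 0 — matches
Only U6 stuck-at-1 reproduces the observed 0.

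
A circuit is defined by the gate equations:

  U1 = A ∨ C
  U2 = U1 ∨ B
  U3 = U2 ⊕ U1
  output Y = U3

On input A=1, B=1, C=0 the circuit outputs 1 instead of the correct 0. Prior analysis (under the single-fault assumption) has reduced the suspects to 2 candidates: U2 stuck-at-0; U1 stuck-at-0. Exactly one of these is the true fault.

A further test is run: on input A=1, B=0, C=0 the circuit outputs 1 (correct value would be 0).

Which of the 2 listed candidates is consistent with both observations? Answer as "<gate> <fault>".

U2 stuck-at-0

Evaluate each candidate on input A=1, B=0, C=0:
  U2 stuck-at-0: U1=1, U2=0 [stuck-at-0], U3=1 → 1 — matches
  U1 stuck-at-0: U1=0 [stuck-at-0], U2=0, U3=0 → 0 — eliminated
Only U2 stuck-at-0 reproduces the observed 1.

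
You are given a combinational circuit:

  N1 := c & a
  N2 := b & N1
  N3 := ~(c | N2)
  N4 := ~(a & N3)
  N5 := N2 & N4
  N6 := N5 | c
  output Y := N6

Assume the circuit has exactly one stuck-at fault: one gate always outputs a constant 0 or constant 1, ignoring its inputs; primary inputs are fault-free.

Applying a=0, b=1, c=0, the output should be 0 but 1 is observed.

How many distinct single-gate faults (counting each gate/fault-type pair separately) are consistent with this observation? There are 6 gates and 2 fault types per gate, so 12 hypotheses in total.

4

Fault-free: N1=0, N2=0, N3=1, N4=1, N5=0, N6=0 → 0. Observed 1.
  N1 stuck-at-0: output 0 ✗
  N1 stuck-at-1: output 1 ✓
  N2 stuck-at-0: output 0 ✗
  N2 stuck-at-1: output 1 ✓
  N3 stuck-at-0: output 0 ✗
  N3 stuck-at-1: output 0 ✗
  N4 stuck-at-0: output 0 ✗
  N4 stuck-at-1: output 0 ✗
  N5 stuck-at-0: output 0 ✗
  N5 stuck-at-1: output 1 ✓
  N6 stuck-at-0: output 0 ✗
  N6 stuck-at-1: output 1 ✓
Consistent faults: {N1 stuck-at-1, N2 stuck-at-1, N5 stuck-at-1, N6 stuck-at-1} — 4 in all.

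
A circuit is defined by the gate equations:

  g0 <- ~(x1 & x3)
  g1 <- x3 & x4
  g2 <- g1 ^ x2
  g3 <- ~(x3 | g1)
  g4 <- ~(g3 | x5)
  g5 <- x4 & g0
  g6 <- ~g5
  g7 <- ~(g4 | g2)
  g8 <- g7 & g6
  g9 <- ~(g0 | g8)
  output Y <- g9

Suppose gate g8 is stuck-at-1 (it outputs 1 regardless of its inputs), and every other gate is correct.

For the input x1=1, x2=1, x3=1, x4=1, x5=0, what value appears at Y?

0

Propagate with g8 forced: g0=0, g1=1, g2=0, g3=0, g4=1, g5=0, g6=1, g7=0, g8=1 [stuck-at-1], g9=0.
So Y = 0. (Without the fault it would be 1.)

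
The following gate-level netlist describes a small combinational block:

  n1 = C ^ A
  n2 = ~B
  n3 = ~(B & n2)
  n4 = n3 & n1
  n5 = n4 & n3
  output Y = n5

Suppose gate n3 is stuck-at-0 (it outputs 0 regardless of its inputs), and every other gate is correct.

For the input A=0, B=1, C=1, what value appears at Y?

0

Propagate with n3 forced: n1=1, n2=0, n3=0 [stuck-at-0], n4=0, n5=0.
So Y = 0. (Without the fault it would be 1.)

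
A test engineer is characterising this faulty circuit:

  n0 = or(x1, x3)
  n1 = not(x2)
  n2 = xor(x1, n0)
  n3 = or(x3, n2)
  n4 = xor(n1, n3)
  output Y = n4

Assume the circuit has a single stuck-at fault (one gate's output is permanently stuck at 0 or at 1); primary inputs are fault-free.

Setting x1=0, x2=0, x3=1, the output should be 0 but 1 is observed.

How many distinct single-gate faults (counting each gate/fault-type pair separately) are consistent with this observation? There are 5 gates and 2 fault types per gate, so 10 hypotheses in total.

3

Fault-free: n0=1, n1=1, n2=1, n3=1, n4=0 → 0. Observed 1.
  n0 stuck-at-0: output 0 ✗
  n0 stuck-at-1: output 0 ✗
  n1 stuck-at-0: output 1 ✓
  n1 stuck-at-1: output 0 ✗
  n2 stuck-at-0: output 0 ✗
  n2 stuck-at-1: output 0 ✗
  n3 stuck-at-0: output 1 ✓
  n3 stuck-at-1: output 0 ✗
  n4 stuck-at-0: output 0 ✗
  n4 stuck-at-1: output 1 ✓
Consistent faults: {n1 stuck-at-0, n3 stuck-at-0, n4 stuck-at-1} — 3 in all.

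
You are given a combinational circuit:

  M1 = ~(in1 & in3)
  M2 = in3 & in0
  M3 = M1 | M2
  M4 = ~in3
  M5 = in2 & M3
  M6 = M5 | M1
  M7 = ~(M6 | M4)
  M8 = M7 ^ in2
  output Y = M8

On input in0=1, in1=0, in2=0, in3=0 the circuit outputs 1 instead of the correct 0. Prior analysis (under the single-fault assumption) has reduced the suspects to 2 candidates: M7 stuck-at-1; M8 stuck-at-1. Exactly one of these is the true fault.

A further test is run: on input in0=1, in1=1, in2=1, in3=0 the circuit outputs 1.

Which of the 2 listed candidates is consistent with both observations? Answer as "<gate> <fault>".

Evaluate each candidate on input in0=1, in1=1, in2=1, in3=0:
  M7 stuck-at-1: M1=1, M2=0, M3=1, M4=1, M5=1, M6=1, M7=1 [stuck-at-1], M8=0 → 0 — eliminated
  M8 stuck-at-1: M1=1, M2=0, M3=1, M4=1, M5=1, M6=1, M7=0, M8=1 [stuck-at-1] → 1 — matches
Only M8 stuck-at-1 reproduces the observed 1.

M8 stuck-at-1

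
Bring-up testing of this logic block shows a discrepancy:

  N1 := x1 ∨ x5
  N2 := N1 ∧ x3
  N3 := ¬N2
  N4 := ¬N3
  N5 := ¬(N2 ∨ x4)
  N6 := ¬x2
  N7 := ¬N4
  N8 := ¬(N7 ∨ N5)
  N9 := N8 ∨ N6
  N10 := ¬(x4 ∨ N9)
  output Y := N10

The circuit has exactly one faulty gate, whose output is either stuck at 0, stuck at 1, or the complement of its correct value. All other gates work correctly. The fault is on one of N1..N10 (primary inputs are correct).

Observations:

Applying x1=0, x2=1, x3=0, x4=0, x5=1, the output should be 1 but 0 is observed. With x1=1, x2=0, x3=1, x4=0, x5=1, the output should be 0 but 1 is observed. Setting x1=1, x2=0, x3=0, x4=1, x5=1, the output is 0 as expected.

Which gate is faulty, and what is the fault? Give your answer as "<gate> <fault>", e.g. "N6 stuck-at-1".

N9 inverted output

Fault-free values for test 1 (x1=0, x2=1, x3=0, x4=0, x5=1): N1=1, N2=0, N3=1, N4=0, N5=1, N6=0, N7=1, N8=0, N9=0, N10=1, giving Y=1. Observed 0.
Test 1: faults giving observed 0 are {N2 stuck-at-1, N2 inverted output, N6 stuck-at-1, N6 inverted output, N8 stuck-at-1, N8 inverted output, N9 stuck-at-1, N9 inverted output, N10 stuck-at-0, N10 inverted output}.
Test 2 (x1=1, x2=0, x3=1, x4=0, x5=1): fault-free N1=1, N2=1, N3=0, N4=1, N5=0, N6=1, N7=0, N8=1, N9=1, N10=0 → 0; observed 1. Eliminates N2 stuck-at-1, N2 inverted output, N6 stuck-at-1, N6 inverted output, N8 stuck-at-1, N8 inverted output, N9 stuck-at-1, N10 stuck-at-0.
Test 3 (x1=1, x2=0, x3=0, x4=1, x5=1): fault-free N1=1, N2=0, N3=1, N4=0, N5=0, N6=1, N7=1, N8=0, N9=1, N10=0 → 0; observed 0. Eliminates N10 inverted output.
Only N9 inverted output is consistent with every test.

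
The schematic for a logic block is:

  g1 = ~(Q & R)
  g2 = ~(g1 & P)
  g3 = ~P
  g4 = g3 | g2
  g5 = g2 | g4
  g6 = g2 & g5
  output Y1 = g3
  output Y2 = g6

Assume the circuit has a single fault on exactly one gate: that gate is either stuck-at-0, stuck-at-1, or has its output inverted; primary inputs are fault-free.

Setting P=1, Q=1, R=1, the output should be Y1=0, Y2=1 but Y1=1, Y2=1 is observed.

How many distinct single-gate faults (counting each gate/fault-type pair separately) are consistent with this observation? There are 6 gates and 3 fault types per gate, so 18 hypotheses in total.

2

Fault-free: g1=0, g2=1, g3=0, g4=1, g5=1, g6=1 → Y1=0, Y2=1. Observed Y1=1, Y2=1.
  g1: none of the 3 fault types match ✗
  g2: none of the 3 fault types match ✗
  g3: stuck-at-1, inverted output ✓; others ✗
  g4: none of the 3 fault types match ✗
  g5: none of the 3 fault types match ✗
  g6: none of the 3 fault types match ✗
Consistent faults: {g3 stuck-at-1, g3 inverted output} — 2 in all.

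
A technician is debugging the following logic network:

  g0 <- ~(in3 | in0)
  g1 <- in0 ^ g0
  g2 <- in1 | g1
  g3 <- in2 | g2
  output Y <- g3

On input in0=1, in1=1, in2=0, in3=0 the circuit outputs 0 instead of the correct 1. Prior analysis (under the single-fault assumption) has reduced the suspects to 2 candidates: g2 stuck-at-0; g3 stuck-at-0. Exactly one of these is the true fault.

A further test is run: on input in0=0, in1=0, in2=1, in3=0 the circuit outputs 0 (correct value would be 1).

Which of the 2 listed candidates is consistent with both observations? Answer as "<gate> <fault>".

Evaluate each candidate on input in0=0, in1=0, in2=1, in3=0:
  g2 stuck-at-0: g0=1, g1=1, g2=0 [stuck-at-0], g3=1 → 1 — eliminated
  g3 stuck-at-0: g0=1, g1=1, g2=1, g3=0 [stuck-at-0] → 0 — matches
Only g3 stuck-at-0 reproduces the observed 0.

g3 stuck-at-0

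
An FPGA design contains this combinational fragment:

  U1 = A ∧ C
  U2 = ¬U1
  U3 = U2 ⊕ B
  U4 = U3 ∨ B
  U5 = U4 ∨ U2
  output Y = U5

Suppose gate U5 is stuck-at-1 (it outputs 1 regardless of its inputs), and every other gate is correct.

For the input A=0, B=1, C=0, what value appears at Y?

1

Propagate with U5 forced: U1=0, U2=1, U3=0, U4=1, U5=1 [stuck-at-1].
So Y = 1. (Same as the fault-free value — the fault is masked on this input.)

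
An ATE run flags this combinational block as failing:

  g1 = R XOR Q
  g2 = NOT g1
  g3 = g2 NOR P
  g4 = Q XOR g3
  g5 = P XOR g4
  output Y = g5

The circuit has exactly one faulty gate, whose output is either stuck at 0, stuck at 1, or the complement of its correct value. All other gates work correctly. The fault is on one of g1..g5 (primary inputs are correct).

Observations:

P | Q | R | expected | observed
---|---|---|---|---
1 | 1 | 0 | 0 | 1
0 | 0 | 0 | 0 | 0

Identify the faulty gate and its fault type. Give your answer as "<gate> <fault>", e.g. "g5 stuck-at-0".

g4 stuck-at-0

Fault-free values for test 1 (P=1, Q=1, R=0): g1=1, g2=0, g3=0, g4=1, g5=0, giving Y=0. Observed 1.
Test 1: faults giving observed 1 are {g3 stuck-at-1, g3 inverted output, g4 stuck-at-0, g4 inverted output, g5 stuck-at-1, g5 inverted output}.
Test 2 (P=0, Q=0, R=0): fault-free g1=0, g2=1, g3=0, g4=0, g5=0 → 0; observed 0. Eliminates g3 stuck-at-1, g3 inverted output, g4 inverted output, g5 stuck-at-1, g5 inverted output.
Only g4 stuck-at-0 is consistent with every test.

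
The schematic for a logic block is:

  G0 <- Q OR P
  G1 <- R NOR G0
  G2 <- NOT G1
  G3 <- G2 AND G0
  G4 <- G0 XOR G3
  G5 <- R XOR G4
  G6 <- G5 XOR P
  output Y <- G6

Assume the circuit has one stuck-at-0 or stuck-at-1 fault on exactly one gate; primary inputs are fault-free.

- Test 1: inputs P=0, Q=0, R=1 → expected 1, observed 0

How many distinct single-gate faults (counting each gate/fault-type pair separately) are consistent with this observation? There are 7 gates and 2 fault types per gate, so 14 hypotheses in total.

4

Fault-free: G0=0, G1=0, G2=1, G3=0, G4=0, G5=1, G6=1 → 1. Observed 0.
  G0 stuck-at-0: output 1 ✗
  G0 stuck-at-1: output 1 ✗
  G1 stuck-at-0: output 1 ✗
  G1 stuck-at-1: output 1 ✗
  G2 stuck-at-0: output 1 ✗
  G2 stuck-at-1: output 1 ✗
  G3 stuck-at-0: output 1 ✗
  G3 stuck-at-1: output 0 ✓
  G4 stuck-at-0: output 1 ✗
  G4 stuck-at-1: output 0 ✓
  G5 stuck-at-0: output 0 ✓
  G5 stuck-at-1: output 1 ✗
  G6 stuck-at-0: output 0 ✓
  G6 stuck-at-1: output 1 ✗
Consistent faults: {G3 stuck-at-1, G4 stuck-at-1, G5 stuck-at-0, G6 stuck-at-0} — 4 in all.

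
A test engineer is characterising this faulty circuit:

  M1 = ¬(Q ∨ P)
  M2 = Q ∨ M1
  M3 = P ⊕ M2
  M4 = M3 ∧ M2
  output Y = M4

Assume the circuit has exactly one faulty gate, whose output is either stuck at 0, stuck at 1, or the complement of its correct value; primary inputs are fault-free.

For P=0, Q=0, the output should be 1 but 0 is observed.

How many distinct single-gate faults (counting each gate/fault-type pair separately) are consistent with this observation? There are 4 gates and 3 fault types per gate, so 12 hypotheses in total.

Fault-free: M1=1, M2=1, M3=1, M4=1 → 1. Observed 0.
  M1 stuck-at-0: output 0 ✓
  M1 stuck-at-1: output 1 ✗
  M1 inverted output: output 0 ✓
  M2 stuck-at-0: output 0 ✓
  M2 stuck-at-1: output 1 ✗
  M2 inverted output: output 0 ✓
  M3 stuck-at-0: output 0 ✓
  M3 stuck-at-1: output 1 ✗
  M3 inverted output: output 0 ✓
  M4 stuck-at-0: output 0 ✓
  M4 stuck-at-1: output 1 ✗
  M4 inverted output: output 0 ✓
Consistent faults: {M1 stuck-at-0, M1 inverted output, M2 stuck-at-0, M2 inverted output, M3 stuck-at-0, M3 inverted output, M4 stuck-at-0, M4 inverted output} — 8 in all.

8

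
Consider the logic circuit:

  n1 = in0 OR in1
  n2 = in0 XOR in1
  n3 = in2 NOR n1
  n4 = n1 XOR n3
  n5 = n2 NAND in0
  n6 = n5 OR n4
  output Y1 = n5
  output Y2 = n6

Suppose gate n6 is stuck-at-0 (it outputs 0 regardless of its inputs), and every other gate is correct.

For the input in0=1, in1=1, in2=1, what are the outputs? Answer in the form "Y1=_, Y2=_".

Y1=1, Y2=0

Propagate with n6 forced: n1=1, n2=0, n3=0, n4=1, n5=1, n6=0 [stuck-at-0].
So the outputs are Y1=1, Y2=0. (Without the fault they would be Y1=1, Y2=1.)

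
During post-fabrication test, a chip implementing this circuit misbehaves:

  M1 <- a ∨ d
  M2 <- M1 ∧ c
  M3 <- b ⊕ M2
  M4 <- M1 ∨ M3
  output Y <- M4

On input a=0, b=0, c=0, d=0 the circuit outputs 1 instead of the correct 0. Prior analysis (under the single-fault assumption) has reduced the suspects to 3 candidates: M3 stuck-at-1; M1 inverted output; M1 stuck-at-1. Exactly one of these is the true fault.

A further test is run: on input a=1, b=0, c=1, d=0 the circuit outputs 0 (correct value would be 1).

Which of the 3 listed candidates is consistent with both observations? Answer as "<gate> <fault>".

M1 inverted output

Evaluate each candidate on input a=1, b=0, c=1, d=0:
  M3 stuck-at-1: M1=1, M2=1, M3=1 [stuck-at-1], M4=1 → 1 — eliminated
  M1 inverted output: M1=0 [inverted output], M2=0, M3=0, M4=0 → 0 — matches
  M1 stuck-at-1: M1=1 [stuck-at-1], M2=1, M3=1, M4=1 → 1 — eliminated
Only M1 inverted output reproduces the observed 0.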